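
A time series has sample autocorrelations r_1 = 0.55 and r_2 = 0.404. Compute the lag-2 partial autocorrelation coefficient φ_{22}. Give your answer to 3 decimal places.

0.146

φ_{22} = (r_2 − r_1²) / (1 − r_1²)
r_1² = (0.55)² = 0.3025
Numerator = 0.404 − 0.3025 = 0.1015; denominator = 1 − 0.3025 = 0.6975
φ_{22} = 0.1015 / 0.6975 = 0.146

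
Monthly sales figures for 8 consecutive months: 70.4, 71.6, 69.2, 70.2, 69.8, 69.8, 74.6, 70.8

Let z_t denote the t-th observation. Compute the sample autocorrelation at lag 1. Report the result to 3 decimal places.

-0.141

Mean z̄ = (70.4 + 71.6 + 69.2 + 70.2 + 69.8 + 69.8 + 74.6 + 70.8)/8 = 70.8000
Deviations from mean: -0.4000, 0.8000, -1.6000, -0.6000, -1.0000, -1.0000, 3.8000, 0.0000
Σ(z_t−z̄)(z_{t+1}−z̄) = (-0.3200) + (-1.2800) + (0.9600) + (0.6000) + (1.0000) + (-3.8000) + (0.0000) = -2.8400
Denominator Σ(z_t−z̄)² = 20.1600
r_1 = -2.8400 / 20.1600 = -0.141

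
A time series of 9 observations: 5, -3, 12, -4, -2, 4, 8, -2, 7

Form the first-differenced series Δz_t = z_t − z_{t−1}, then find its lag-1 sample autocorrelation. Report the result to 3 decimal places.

First differences Δz: -8, 15, -16, 2, 6, 4, -10, 9
Mean of differences = 0.2500
Numerator Σ(Δz_t−Δz̄)(Δz_{t+1}−Δz̄) = -486.3125
Denominator Σ(Δz_t−Δz̄)² = 781.5000
r_1(Δz) = -486.3125 / 781.5000 = -0.622

-0.622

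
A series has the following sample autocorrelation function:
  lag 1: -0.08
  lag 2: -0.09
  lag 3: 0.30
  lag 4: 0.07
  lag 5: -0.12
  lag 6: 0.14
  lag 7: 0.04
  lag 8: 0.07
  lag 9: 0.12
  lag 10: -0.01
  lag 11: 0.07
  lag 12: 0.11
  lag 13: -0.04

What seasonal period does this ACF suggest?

3

The largest autocorrelation is r_3 = 0.30; the remaining lags stay at or below 0.14.
The dominant spike at lag 3 indicates a seasonal period of 3.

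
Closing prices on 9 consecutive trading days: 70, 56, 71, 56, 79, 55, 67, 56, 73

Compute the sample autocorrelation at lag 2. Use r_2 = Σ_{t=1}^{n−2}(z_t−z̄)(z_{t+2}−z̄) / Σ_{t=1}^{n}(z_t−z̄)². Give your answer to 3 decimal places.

Mean z̄ = (70 + 56 + 71 + 56 + 79 + 55 + 67 + 56 + 73)/9 = 64.7778
Numerator Σ_{t=1}^{7}(z_t−z̄)(z_{t+2}−z̄) = 419.5679
Denominator Σ(z_t−z̄)² = 667.5556
r_2 = 419.5679 / 667.5556 = 0.629

0.629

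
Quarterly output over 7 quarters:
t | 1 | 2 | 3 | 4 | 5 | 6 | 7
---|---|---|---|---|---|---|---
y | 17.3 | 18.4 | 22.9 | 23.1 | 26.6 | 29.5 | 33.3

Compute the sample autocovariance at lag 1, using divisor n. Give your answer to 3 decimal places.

Mean ȳ = (17.3 + 18.4 + 22.9 + 23.1 + 26.6 + 29.5 + 33.3)/7 = 24.4429
Deviations: -7.1429, -6.0429, -1.5429, -1.3429, 2.1571, 5.0571, 8.8571
Σ_{t=1}^{6}(y_t−ȳ)(y_{t+1}−ȳ) = 107.3624
γ_1 = 107.3624 / 7 = 15.337

15.337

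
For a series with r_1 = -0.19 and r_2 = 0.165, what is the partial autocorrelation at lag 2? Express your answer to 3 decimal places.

0.134

φ_{22} = (r_2 − r_1²) / (1 − r_1²)
r_1² = (-0.19)² = 0.0361
Numerator = 0.165 − 0.0361 = 0.1289; denominator = 1 − 0.0361 = 0.9639
φ_{22} = 0.1289 / 0.9639 = 0.134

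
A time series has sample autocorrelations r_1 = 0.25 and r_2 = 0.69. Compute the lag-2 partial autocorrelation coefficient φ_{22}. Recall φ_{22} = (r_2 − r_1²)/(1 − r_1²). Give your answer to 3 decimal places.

0.669

φ_{22} = (r_2 − r_1²) / (1 − r_1²)
r_1² = (0.25)² = 0.0625
Numerator = 0.69 − 0.0625 = 0.6275; denominator = 1 − 0.0625 = 0.9375
φ_{22} = 0.6275 / 0.9375 = 0.669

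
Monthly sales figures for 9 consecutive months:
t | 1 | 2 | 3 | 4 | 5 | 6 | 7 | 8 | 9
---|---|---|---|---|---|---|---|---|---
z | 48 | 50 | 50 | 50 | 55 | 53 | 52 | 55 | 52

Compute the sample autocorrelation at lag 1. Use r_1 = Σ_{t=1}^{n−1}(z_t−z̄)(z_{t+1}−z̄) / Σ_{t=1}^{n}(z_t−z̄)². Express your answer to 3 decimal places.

Mean z̄ = (48 + 50 + 50 + 50 + 55 + 53 + 52 + 55 + 52)/9 = 51.6667
Numerator Σ_{t=1}^{8}(z_t−z̄)(z_{t+1}−z̄) = 13.2222
Denominator Σ(z_t−z̄)² = 46.0000
r_1 = 13.2222 / 46.0000 = 0.287

0.287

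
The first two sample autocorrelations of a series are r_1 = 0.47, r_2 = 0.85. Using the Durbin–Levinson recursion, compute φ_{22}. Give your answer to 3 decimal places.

φ_{22} = (r_2 − r_1²) / (1 − r_1²)
r_1² = (0.47)² = 0.2209
Numerator = 0.85 − 0.2209 = 0.6291; denominator = 1 − 0.2209 = 0.7791
φ_{22} = 0.6291 / 0.7791 = 0.807

0.807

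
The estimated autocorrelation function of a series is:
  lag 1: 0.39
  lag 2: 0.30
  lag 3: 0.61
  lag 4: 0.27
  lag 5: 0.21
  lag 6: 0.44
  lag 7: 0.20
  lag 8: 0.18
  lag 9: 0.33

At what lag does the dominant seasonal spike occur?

3

The largest autocorrelation is r_3 = 0.61, with a weaker echo at lag 6 (0.44); the remaining lags stay at or below 0.39. The elevated value at lag 1 (0.39), dropping to 0.30 at lag 2, reflects decaying short-term dependence rather than seasonality.
The dominant spike at lag 3 indicates a seasonal period of 3.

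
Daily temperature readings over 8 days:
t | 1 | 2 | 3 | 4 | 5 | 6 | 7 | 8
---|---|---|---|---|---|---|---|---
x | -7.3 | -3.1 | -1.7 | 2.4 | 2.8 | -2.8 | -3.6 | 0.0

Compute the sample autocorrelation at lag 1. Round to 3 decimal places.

Mean x̄ = (-7.3 − 3.1 − 1.7 + 2.4 + 2.8 − 2.8 − 3.6 + 0.0)/8 = -1.6625
Deviations from mean: -5.6375, -1.4375, -0.0375, 4.0625, 4.4625, -1.1375, -1.9375, 1.6625
Σ(x_t−x̄)(x_{t+1}−x̄) = (8.1039) + (0.0539) + (-0.1523) + (18.1289) + (-5.0761) + (2.2039) + (-3.2211) = 20.0411
Denominator Σ(x_t−x̄)² = 78.0788
r_1 = 20.0411 / 78.0788 = 0.257

0.257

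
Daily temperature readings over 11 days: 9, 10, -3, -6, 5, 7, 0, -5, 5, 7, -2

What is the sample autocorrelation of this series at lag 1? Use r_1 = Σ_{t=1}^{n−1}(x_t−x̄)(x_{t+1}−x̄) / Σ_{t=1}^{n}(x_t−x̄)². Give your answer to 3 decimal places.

Mean x̄ = (9 + 10 − 3 − 6 + 5 + 7 + 0 − 5 + 5 + 7 − 2)/11 = 2.4545
Numerator Σ_{t=1}^{10}(x_t−x̄)(x_{t+1}−x̄) = 23.8843
Denominator Σ(x_t−x̄)² = 336.7273
r_1 = 23.8843 / 336.7273 = 0.071

0.071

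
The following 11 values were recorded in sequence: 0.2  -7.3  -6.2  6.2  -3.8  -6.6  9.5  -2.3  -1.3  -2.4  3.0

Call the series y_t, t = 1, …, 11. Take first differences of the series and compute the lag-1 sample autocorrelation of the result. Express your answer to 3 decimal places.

First differences Δy: -7.5, 1.1, 12.4, -10.0, -2.8, 16.1, -11.8, 1.0, -1.1, 5.4
Mean of differences = 0.2800
Numerator Σ(Δy_t−Δȳ)(Δy_{t+1}−Δȳ) = -345.9604
Denominator Σ(Δy_t−Δȳ)² = 748.0960
r_1(Δy) = -345.9604 / 748.0960 = -0.462

-0.462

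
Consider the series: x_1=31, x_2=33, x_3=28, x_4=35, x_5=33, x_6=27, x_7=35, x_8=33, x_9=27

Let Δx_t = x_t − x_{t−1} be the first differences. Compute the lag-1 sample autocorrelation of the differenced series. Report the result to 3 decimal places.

-0.451

First differences Δx: 2, -5, 7, -2, -6, 8, -2, -6
Mean of differences = -0.5000
Numerator Σ(Δx_t−Δx̄)(Δx_{t+1}−Δx̄) = -99.2500
Denominator Σ(Δx_t−Δx̄)² = 220.0000
r_1(Δx) = -99.2500 / 220.0000 = -0.451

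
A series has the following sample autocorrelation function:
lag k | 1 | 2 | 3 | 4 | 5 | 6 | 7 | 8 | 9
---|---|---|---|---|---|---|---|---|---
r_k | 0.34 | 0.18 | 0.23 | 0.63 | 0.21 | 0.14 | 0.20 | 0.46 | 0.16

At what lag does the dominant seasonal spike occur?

The largest autocorrelation is r_4 = 0.63, with a weaker echo at lag 8 (0.46); the remaining lags stay at or below 0.34. The elevated value at lag 1 (0.34), dropping to 0.18 at lag 2, reflects decaying short-term dependence rather than seasonality.
The dominant spike at lag 4 indicates a seasonal period of 4.

4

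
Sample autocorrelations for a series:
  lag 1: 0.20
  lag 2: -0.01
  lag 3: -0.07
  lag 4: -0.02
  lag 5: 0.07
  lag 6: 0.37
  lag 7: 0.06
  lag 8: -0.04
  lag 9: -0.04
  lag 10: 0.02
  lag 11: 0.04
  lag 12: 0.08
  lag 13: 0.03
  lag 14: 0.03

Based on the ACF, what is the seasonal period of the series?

The largest autocorrelation is r_6 = 0.37; the remaining lags stay at or below 0.20.
The dominant spike at lag 6 indicates a seasonal period of 6.

6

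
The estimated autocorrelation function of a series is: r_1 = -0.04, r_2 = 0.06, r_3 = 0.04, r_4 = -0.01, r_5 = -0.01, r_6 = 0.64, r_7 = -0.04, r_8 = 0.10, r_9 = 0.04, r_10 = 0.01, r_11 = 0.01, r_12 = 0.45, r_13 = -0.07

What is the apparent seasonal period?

The largest autocorrelation is r_6 = 0.64, with a weaker echo at lag 12 (0.45); the remaining lags stay at or below 0.10.
The dominant spike at lag 6 indicates a seasonal period of 6.

6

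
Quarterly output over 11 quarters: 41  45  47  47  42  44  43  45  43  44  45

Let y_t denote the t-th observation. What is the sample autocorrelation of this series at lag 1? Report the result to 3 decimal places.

Mean ȳ = (41 + 45 + 47 + 47 + 42 + 44 + 43 + 45 + 43 + 44 + 45)/11 = 44.1818
Numerator Σ_{t=1}^{10}(y_t−ȳ)(y_{t+1}−ȳ) = 0.2397
Denominator Σ(y_t−ȳ)² = 35.6364
r_1 = 0.2397 / 35.6364 = 0.007

0.007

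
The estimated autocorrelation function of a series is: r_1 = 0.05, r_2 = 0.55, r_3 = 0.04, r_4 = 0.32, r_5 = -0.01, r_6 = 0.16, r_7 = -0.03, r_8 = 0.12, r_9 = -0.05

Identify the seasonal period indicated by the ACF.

The largest autocorrelation is r_2 = 0.55, with weaker echoes at lags 4 (0.32) and 6 (0.16); the remaining lags stay at or below 0.12.
The dominant spike at lag 2 indicates a seasonal period of 2.

2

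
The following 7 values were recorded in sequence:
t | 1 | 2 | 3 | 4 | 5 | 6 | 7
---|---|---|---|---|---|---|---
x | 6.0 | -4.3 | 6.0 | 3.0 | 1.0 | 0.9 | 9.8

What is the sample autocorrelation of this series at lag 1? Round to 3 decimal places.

Mean x̄ = (6.0 − 4.3 + 6.0 + 3.0 + 1.0 + 0.9 + 9.8)/7 = 3.2000
Deviations from mean: 2.8000, -7.5000, 2.8000, -0.2000, -2.2000, -2.3000, 6.6000
Σ(x_t−x̄)(x_{t+1}−x̄) = (-21.0000) + (-21.0000) + (-0.5600) + (0.4400) + (5.0600) + (-15.1800) = -52.2400
Denominator Σ(x_t−x̄)² = 125.6600
r_1 = -52.2400 / 125.6600 = -0.416

-0.416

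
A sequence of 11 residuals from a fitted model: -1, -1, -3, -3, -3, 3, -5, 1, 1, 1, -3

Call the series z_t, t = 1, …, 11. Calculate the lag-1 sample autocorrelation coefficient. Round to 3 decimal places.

-0.336

Mean z̄ = (-1 − 1 − 3 − 3 − 3 + 3 − 5 + 1 + 1 + 1 − 3)/11 = -1.1818
Numerator Σ_{t=1}^{10}(z_t−z̄)(z_{t+1}−z̄) = -20.0331
Denominator Σ(z_t−z̄)² = 59.6364
r_1 = -20.0331 / 59.6364 = -0.336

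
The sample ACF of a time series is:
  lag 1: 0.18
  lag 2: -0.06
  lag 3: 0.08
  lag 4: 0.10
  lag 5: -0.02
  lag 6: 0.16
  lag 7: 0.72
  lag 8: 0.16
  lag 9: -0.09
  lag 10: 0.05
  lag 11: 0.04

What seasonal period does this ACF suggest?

The largest autocorrelation is r_7 = 0.72; the remaining lags stay at or below 0.18.
The dominant spike at lag 7 indicates a seasonal period of 7.

7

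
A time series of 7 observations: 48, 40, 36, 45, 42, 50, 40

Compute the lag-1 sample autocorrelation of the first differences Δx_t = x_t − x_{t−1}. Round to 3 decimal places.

-0.382

First differences Δx: -8, -4, 9, -3, 8, -10
Mean of differences = -1.3333
Numerator Σ(Δx_t−Δx̄)(Δx_{t+1}−Δx̄) = -123.4444
Denominator Σ(Δx_t−Δx̄)² = 323.3333
r_1(Δx) = -123.4444 / 323.3333 = -0.382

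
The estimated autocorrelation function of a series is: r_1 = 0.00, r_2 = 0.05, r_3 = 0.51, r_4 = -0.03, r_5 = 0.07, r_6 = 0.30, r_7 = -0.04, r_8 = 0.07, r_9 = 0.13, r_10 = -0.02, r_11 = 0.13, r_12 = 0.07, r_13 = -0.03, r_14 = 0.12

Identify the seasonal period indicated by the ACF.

The largest autocorrelation is r_3 = 0.51, with a weaker echo at lag 6 (0.30); the remaining lags stay at or below 0.13.
The dominant spike at lag 3 indicates a seasonal period of 3.

3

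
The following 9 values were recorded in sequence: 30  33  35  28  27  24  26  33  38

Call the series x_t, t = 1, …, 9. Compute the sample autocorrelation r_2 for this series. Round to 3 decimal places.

-0.252

Mean x̄ = (30 + 33 + 35 + 28 + 27 + 24 + 26 + 33 + 38)/9 = 30.4444
Σ(x_t−x̄)(x_{t+2}−x̄) = (-2.0247) + (-6.2469) + (-15.6914) + (15.7531) + (15.3086) + (-16.4691) + (-33.5802) = -42.9506
Denominator Σ(x_t−x̄)² = 170.2222
r_2 = -42.9506 / 170.2222 = -0.252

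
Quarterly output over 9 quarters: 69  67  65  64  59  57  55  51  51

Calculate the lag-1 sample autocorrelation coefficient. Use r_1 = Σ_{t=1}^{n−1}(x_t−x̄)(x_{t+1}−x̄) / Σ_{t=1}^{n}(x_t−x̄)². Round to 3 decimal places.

0.701

Mean x̄ = (69 + 67 + 65 + 64 + 59 + 57 + 55 + 51 + 51)/9 = 59.7778
Numerator Σ_{t=1}^{8}(x_t−x̄)(x_{t+1}−x̄) = 257.5062
Denominator Σ(x_t−x̄)² = 367.5556
r_1 = 257.5062 / 367.5556 = 0.701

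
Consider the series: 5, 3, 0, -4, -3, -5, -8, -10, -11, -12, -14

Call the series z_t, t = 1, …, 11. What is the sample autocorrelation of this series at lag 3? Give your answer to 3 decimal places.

Mean z̄ = (5 + 3 + 0 − 4 − 3 − 5 − 8 − 10 − 11 − 12 − 14)/11 = -5.3636
Numerator Σ_{t=1}^{8}(z_t−z̄)(z_{t+3}−z̄) = 76.7851
Denominator Σ(z_t−z̄)² = 392.5455
r_3 = 76.7851 / 392.5455 = 0.196

0.196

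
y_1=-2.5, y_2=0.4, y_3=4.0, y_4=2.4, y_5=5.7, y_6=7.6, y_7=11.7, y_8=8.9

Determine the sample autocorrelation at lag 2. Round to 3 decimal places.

0.175

Mean ȳ = (-2.5 + 0.4 + 4.0 + 2.4 + 5.7 + 7.6 + 11.7 + 8.9)/8 = 4.7750
Σ(y_t−ȳ)(y_{t+2}−ȳ) = (5.6381) + (10.3906) + (-0.7169) + (-6.7094) + (6.4056) + (11.6531) = 26.6613
Denominator Σ(y_t−ȳ)² = 152.1150
r_2 = 26.6613 / 152.1150 = 0.175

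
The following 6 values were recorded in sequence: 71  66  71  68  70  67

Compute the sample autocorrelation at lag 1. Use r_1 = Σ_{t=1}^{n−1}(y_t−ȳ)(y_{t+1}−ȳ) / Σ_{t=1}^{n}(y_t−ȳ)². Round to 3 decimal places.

Mean ȳ = (71 + 66 + 71 + 68 + 70 + 67)/6 = 68.8333
Deviations from mean: 2.1667, -2.8333, 2.1667, -0.8333, 1.1667, -1.8333
Numerator Σ_{t=1}^{5}(y_t−ȳ)(y_{t+1}−ȳ) = -17.1944
Denominator Σ(y_t−ȳ)² = 22.8333
r_1 = -17.1944 / 22.8333 = -0.753

-0.753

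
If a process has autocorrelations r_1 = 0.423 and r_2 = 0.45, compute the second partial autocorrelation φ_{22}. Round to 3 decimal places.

φ_{22} = (r_2 − r_1²) / (1 − r_1²)
r_1² = (0.423)² = 0.178929
Numerator = 0.45 − 0.1789 = 0.2711; denominator = 1 − 0.1789 = 0.8211
φ_{22} = 0.2711 / 0.8211 = 0.330

0.330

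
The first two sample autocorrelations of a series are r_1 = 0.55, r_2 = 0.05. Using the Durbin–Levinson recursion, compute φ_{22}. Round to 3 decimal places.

-0.362

φ_{22} = (r_2 − r_1²) / (1 − r_1²)
r_1² = (0.55)² = 0.3025
Numerator = 0.05 − 0.3025 = -0.2525; denominator = 1 − 0.3025 = 0.6975
φ_{22} = -0.2525 / 0.6975 = -0.362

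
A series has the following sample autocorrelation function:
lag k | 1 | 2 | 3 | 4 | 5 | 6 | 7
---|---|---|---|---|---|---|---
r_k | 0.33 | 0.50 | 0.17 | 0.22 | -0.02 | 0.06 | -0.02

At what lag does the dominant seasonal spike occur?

The largest autocorrelation is r_2 = 0.50; the remaining lags stay at or below 0.33.
The dominant spike at lag 2 indicates a seasonal period of 2.

2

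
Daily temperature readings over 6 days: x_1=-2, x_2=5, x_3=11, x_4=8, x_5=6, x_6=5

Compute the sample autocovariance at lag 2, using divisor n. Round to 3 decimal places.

-6.833

Mean x̄ = (-2 + 5 + 11 + 8 + 6 + 5)/6 = 5.5000
Σ_{t=1}^{4}(x_t−x̄)(x_{t+2}−x̄) = -41.0000
γ_2 = -41.0000 / 6 = -6.833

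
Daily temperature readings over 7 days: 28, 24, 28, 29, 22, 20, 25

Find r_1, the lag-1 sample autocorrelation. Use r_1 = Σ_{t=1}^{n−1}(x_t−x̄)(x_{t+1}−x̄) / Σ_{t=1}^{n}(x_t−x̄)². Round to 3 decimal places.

0.135

Mean x̄ = (28 + 24 + 28 + 29 + 22 + 20 + 25)/7 = 25.1429
Deviations from mean: 2.8571, -1.1429, 2.8571, 3.8571, -3.1429, -5.1429, -0.1429
Σ(x_t−x̄)(x_{t+1}−x̄) = (-3.2653) + (-3.2653) + (11.0204) + (-12.1224) + (16.1633) + (0.7347) = 9.2653
Denominator Σ(x_t−x̄)² = 68.8571
r_1 = 9.2653 / 68.8571 = 0.135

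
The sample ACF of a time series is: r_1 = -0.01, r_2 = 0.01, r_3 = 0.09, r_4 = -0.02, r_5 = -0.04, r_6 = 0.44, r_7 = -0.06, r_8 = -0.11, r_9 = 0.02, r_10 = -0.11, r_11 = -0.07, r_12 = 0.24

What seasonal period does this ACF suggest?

The largest autocorrelation is r_6 = 0.44, with a weaker echo at lag 12 (0.24); the remaining lags stay at or below 0.09.
The dominant spike at lag 6 indicates a seasonal period of 6.

6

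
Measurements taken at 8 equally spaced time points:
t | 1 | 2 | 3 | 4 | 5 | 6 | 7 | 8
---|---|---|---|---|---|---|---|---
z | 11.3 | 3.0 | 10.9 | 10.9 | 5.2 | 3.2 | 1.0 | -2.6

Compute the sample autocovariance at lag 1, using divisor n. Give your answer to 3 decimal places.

Mean z̄ = (11.3 + 3.0 + 10.9 + 10.9 + 5.2 + 3.2 + 1.0 − 2.6)/8 = 5.3625
Σ_{t=1}^{7}(z_t−z̄)(z_{t+1}−z̄) = 47.1761
γ_1 = 47.1761 / 8 = 5.897

5.897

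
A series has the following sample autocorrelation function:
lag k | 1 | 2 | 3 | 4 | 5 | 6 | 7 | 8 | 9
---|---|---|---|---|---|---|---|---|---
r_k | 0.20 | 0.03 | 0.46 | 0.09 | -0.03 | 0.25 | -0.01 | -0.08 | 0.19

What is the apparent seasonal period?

The largest autocorrelation is r_3 = 0.46, with a weaker echo at lag 6 (0.25); the remaining lags stay at or below 0.20. The elevated value at lag 1 (0.20), dropping to 0.03 at lag 2, reflects decaying short-term dependence rather than seasonality.
The dominant spike at lag 3 indicates a seasonal period of 3.

3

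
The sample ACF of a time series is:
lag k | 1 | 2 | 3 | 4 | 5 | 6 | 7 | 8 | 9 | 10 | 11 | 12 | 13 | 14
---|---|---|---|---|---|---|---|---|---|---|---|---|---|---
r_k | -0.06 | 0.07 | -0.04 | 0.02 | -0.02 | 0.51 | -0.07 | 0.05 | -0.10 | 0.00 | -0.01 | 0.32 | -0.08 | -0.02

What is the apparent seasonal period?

6

The largest autocorrelation is r_6 = 0.51, with a weaker echo at lag 12 (0.32); the remaining lags stay at or below 0.07.
The dominant spike at lag 6 indicates a seasonal period of 6.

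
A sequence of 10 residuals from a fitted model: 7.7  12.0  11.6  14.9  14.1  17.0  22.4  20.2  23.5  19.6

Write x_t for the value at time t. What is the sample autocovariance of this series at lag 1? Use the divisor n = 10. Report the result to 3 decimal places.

Mean x̄ = (7.7 + 12.0 + 11.6 + 14.9 + 14.1 + 17.0 + 22.4 + 20.2 + 23.5 + 19.6)/10 = 16.3000
Σ_{t=1}^{9}(x_t−x̄)(x_{t+1}−x̄) = 145.2100
γ_1 = 145.2100 / 10 = 14.521

14.521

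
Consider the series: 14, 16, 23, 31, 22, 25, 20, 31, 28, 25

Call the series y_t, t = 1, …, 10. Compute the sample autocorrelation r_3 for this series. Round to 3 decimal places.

Mean ȳ = (14 + 16 + 23 + 31 + 22 + 25 + 20 + 31 + 28 + 25)/10 = 23.5000
Numerator Σ_{t=1}^{7}(y_t−ȳ)(y_{t+3}−ȳ) = -96.7500
Denominator Σ(y_t−ȳ)² = 298.5000
r_3 = -96.7500 / 298.5000 = -0.324

-0.324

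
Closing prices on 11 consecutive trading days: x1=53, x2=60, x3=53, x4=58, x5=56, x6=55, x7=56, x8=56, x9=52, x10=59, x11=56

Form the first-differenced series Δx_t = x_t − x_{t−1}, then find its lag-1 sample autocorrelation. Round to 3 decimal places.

-0.702

First differences Δx: 7, -7, 5, -2, -1, 1, 0, -4, 7, -3
Mean of differences = 0.3000
Numerator Σ(Δx_t−Δx̄)(Δx_{t+1}−Δx̄) = -141.7900
Denominator Σ(Δx_t−Δx̄)² = 202.1000
r_1(Δx) = -141.7900 / 202.1000 = -0.702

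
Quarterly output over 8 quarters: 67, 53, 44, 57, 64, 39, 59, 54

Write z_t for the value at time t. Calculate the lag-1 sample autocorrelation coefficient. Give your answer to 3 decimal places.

-0.357

Mean z̄ = (67 + 53 + 44 + 57 + 64 + 39 + 59 + 54)/8 = 54.6250
Deviations from mean: 12.3750, -1.6250, -10.6250, 2.3750, 9.3750, -15.6250, 4.3750, -0.6250
Σ(z_t−z̄)(z_{t+1}−z̄) = (-20.1094) + (17.2656) + (-25.2344) + (22.2656) + (-146.4844) + (-68.3594) + (-2.7344) = -223.3906
Denominator Σ(z_t−z̄)² = 625.8750
r_1 = -223.3906 / 625.8750 = -0.357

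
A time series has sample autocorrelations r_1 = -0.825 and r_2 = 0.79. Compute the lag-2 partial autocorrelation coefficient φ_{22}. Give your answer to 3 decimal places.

0.342

φ_{22} = (r_2 − r_1²) / (1 − r_1²)
r_1² = (-0.825)² = 0.680625
Numerator = 0.79 − 0.6806 = 0.1094; denominator = 1 − 0.6806 = 0.3194
φ_{22} = 0.1094 / 0.3194 = 0.342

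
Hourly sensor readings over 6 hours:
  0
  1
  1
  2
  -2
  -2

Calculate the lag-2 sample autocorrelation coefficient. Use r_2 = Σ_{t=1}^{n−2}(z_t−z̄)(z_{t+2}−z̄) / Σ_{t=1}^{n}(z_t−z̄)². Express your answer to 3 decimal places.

-0.286

Mean z̄ = (0 + 1 + 1 + 2 − 2 − 2)/6 = 0.0000
Numerator Σ_{t=1}^{4}(z_t−z̄)(z_{t+2}−z̄) = -4.0000
Denominator Σ(z_t−z̄)² = 14.0000
r_2 = -4.0000 / 14.0000 = -0.286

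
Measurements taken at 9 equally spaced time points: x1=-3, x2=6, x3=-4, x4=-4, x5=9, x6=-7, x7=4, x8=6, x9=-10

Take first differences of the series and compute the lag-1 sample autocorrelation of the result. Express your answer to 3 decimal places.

First differences Δx: 9, -10, 0, 13, -16, 11, 2, -16
Mean of differences = -0.8750
Numerator Σ(Δx_t−Δx̄)(Δx_{t+1}−Δx̄) = -484.7656
Denominator Σ(Δx_t−Δx̄)² = 980.8750
r_1(Δx) = -484.7656 / 980.8750 = -0.494

-0.494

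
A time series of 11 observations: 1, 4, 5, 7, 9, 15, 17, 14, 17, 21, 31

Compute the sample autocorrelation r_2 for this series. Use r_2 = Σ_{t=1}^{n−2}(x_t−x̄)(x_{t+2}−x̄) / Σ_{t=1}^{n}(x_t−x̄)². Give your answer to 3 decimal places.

0.327

Mean x̄ = (1 + 4 + 5 + 7 + 9 + 15 + 17 + 14 + 17 + 21 + 31)/11 = 12.8182
Numerator Σ_{t=1}^{9}(x_t−x̄)(x_{t+2}−x̄) = 250.6612
Denominator Σ(x_t−x̄)² = 765.6364
r_2 = 250.6612 / 765.6364 = 0.327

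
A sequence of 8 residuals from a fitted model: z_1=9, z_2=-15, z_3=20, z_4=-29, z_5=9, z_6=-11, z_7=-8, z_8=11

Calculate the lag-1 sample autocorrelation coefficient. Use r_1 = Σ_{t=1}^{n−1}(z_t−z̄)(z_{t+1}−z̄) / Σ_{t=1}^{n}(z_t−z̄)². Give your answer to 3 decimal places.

Mean z̄ = (9 − 15 + 20 − 29 + 9 − 11 − 8 + 11)/8 = -1.7500
Deviations from mean: 10.7500, -13.2500, 21.7500, -27.2500, 10.7500, -9.2500, -6.2500, 12.7500
Σ(z_t−z̄)(z_{t+1}−z̄) = (-142.4375) + (-288.1875) + (-592.6875) + (-292.9375) + (-99.4375) + (57.8125) + (-79.6875) = -1437.5625
Denominator Σ(z_t−z̄)² = 1909.5000
r_1 = -1437.5625 / 1909.5000 = -0.753

-0.753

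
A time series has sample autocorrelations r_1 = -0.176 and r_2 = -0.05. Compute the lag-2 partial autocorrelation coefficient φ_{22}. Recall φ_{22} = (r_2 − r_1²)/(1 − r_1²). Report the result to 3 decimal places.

-0.084

φ_{22} = (r_2 − r_1²) / (1 − r_1²)
r_1² = (-0.176)² = 0.030976
Numerator = -0.05 − 0.0310 = -0.0810; denominator = 1 − 0.0310 = 0.9690
φ_{22} = -0.0810 / 0.9690 = -0.084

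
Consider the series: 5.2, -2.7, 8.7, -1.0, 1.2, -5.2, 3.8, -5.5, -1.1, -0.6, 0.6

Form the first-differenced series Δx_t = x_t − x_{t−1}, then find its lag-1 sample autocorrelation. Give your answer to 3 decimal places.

-0.800

First differences Δx: -7.9, 11.4, -9.7, 2.2, -6.4, 9.0, -9.3, 4.4, 0.5, 1.2
Mean of differences = -0.4600
Numerator Σ(Δx_t−Δx̄)(Δx_{t+1}−Δx̄) = -414.7256
Denominator Σ(Δx_t−Δx̄)² = 518.6840
r_1(Δx) = -414.7256 / 518.6840 = -0.800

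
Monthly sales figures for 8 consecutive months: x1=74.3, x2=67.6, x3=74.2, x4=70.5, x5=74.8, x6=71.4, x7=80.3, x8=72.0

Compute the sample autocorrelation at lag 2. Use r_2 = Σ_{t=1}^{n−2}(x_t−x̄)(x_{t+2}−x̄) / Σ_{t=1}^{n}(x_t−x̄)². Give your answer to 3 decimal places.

Mean x̄ = (74.3 + 67.6 + 74.2 + 70.5 + 74.8 + 71.4 + 80.3 + 72.0)/8 = 73.1375
Σ(x_t−x̄)(x_{t+2}−x̄) = (1.2352) + (14.6052) + (1.7664) + (4.5827) + (11.9077) + (1.9764) = 36.0734
Denominator Σ(x_t−x̄)² = 98.4788
r_2 = 36.0734 / 98.4788 = 0.366

0.366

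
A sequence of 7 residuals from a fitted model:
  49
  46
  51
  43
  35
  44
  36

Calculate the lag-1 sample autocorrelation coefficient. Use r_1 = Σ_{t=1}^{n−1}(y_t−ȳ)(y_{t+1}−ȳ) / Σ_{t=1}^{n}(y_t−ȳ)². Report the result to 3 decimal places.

Mean ȳ = (49 + 46 + 51 + 43 + 35 + 44 + 36)/7 = 43.4286
Deviations from mean: 5.5714, 2.5714, 7.5714, -0.4286, -8.4286, 0.5714, -7.4286
Σ(y_t−ȳ)(y_{t+1}−ȳ) = (14.3265) + (19.4694) + (-3.2449) + (3.6122) + (-4.8163) + (-4.2449) = 25.1020
Denominator Σ(y_t−ȳ)² = 221.7143
r_1 = 25.1020 / 221.7143 = 0.113

0.113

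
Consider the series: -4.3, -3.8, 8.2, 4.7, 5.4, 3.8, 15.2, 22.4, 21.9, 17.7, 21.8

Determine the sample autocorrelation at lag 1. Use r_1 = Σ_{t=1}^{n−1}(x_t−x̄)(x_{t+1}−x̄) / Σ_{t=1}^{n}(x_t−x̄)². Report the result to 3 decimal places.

0.641

Mean x̄ = (-4.3 − 3.8 + 8.2 + 4.7 + 5.4 + 3.8 + 15.2 + 22.4 + 21.9 + 17.7 + 21.8)/11 = 10.2727
Numerator Σ_{t=1}^{10}(x_t−x̄)(x_{t+1}−x̄) = 645.3356
Denominator Σ(x_t−x̄)² = 1005.9818
r_1 = 645.3356 / 1005.9818 = 0.641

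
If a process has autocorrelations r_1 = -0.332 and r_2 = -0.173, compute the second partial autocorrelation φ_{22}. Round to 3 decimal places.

-0.318

φ_{22} = (r_2 − r_1²) / (1 − r_1²)
r_1² = (-0.332)² = 0.110224
Numerator = -0.173 − 0.1102 = -0.2832; denominator = 1 − 0.1102 = 0.8898
φ_{22} = -0.2832 / 0.8898 = -0.318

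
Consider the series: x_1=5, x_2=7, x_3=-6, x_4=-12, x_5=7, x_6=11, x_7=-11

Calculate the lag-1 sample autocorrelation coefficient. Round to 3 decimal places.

-0.117

Mean x̄ = (5 + 7 − 6 − 12 + 7 + 11 − 11)/7 = 0.1429
Deviations from mean: 4.8571, 6.8571, -6.1429, -12.1429, 6.8571, 10.8571, -11.1429
Σ(x_t−x̄)(x_{t+1}−x̄) = (33.3061) + (-42.1224) + (74.5918) + (-83.2653) + (74.4490) + (-120.9796) = -64.0204
Denominator Σ(x_t−x̄)² = 544.8571
r_1 = -64.0204 / 544.8571 = -0.117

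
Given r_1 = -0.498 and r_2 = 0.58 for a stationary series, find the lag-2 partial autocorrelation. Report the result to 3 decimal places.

φ_{22} = (r_2 − r_1²) / (1 − r_1²)
r_1² = (-0.498)² = 0.248004
Numerator = 0.58 − 0.2480 = 0.3320; denominator = 1 − 0.2480 = 0.7520
φ_{22} = 0.3320 / 0.7520 = 0.441

0.441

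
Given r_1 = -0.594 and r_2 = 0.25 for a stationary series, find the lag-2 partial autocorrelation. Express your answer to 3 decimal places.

-0.159

φ_{22} = (r_2 − r_1²) / (1 − r_1²)
r_1² = (-0.594)² = 0.352836
Numerator = 0.25 − 0.3528 = -0.1028; denominator = 1 − 0.3528 = 0.6472
φ_{22} = -0.1028 / 0.6472 = -0.159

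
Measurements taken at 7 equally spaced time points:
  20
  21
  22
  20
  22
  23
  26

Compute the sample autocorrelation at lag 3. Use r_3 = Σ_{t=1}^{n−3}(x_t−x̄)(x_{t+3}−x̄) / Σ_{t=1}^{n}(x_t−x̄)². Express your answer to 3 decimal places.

-0.154

Mean x̄ = (20 + 21 + 22 + 20 + 22 + 23 + 26)/7 = 22.0000
Deviations from mean: -2.0000, -1.0000, 0.0000, -2.0000, 0.0000, 1.0000, 4.0000
Σ(x_t−x̄)(x_{t+3}−x̄) = (4.0000) + (0.0000) + (0.0000) + (-8.0000) = -4.0000
Denominator Σ(x_t−x̄)² = 26.0000
r_3 = -4.0000 / 26.0000 = -0.154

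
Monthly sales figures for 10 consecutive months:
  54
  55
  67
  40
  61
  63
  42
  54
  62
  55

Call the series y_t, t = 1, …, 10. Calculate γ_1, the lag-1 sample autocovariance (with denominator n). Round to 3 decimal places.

-32.129

Mean ȳ = (54 + 55 + 67 + 40 + 61 + 63 + 42 + 54 + 62 + 55)/10 = 55.3000
Σ_{t=1}^{9}(y_t−ȳ)(y_{t+1}−ȳ) = -321.2900
γ_1 = -321.2900 / 10 = -32.129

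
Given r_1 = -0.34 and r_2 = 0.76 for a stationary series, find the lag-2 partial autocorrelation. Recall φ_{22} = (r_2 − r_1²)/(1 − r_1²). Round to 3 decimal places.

0.729

φ_{22} = (r_2 − r_1²) / (1 − r_1²)
r_1² = (-0.34)² = 0.1156
Numerator = 0.76 − 0.1156 = 0.6444; denominator = 1 − 0.1156 = 0.8844
φ_{22} = 0.6444 / 0.8844 = 0.729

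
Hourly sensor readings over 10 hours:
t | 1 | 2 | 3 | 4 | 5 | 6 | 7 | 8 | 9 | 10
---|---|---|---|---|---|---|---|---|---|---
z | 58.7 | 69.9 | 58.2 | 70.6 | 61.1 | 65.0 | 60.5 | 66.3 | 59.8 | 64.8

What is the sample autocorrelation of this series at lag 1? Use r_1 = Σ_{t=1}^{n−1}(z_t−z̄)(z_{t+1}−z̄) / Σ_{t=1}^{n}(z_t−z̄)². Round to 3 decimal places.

Mean z̄ = (58.7 + 69.9 + 58.2 + 70.6 + 61.1 + 65.0 + 60.5 + 66.3 + 59.8 + 64.8)/10 = 63.4900
Numerator Σ_{t=1}^{9}(z_t−z̄)(z_{t+1}−z̄) = -150.9461
Denominator Σ(z_t−z̄)² = 182.7290
r_1 = -150.9461 / 182.7290 = -0.826

-0.826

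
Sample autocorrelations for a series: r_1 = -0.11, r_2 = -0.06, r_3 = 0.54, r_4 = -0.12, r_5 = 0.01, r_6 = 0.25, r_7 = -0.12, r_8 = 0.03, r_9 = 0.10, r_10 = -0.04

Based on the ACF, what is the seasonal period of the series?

3

The largest autocorrelation is r_3 = 0.54, with a weaker echo at lag 6 (0.25); the remaining lags stay at or below 0.10.
The dominant spike at lag 3 indicates a seasonal period of 3.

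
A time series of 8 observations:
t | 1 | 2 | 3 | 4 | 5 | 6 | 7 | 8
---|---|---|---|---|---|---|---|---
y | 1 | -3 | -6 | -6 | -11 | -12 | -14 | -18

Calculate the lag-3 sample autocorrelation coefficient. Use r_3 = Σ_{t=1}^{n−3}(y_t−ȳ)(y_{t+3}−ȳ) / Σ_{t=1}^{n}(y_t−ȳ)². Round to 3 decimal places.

Mean ȳ = (1 − 3 − 6 − 6 − 11 − 12 − 14 − 18)/8 = -8.6250
Deviations from mean: 9.6250, 5.6250, 2.6250, 2.6250, -2.3750, -3.3750, -5.3750, -9.3750
Σ(y_t−ȳ)(y_{t+3}−ȳ) = (25.2656) + (-13.3594) + (-8.8594) + (-14.1094) + (22.2656) = 11.2031
Denominator Σ(y_t−ȳ)² = 271.8750
r_3 = 11.2031 / 271.8750 = 0.041

0.041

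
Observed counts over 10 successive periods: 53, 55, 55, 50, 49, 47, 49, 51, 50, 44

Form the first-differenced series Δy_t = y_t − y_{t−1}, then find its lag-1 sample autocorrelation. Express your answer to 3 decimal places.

0.071

First differences Δy: 2, 0, -5, -1, -2, 2, 2, -1, -6
Mean of differences = -1.0000
Numerator Σ(Δy_t−Δȳ)(Δy_{t+1}−Δȳ) = 5.0000
Denominator Σ(Δy_t−Δȳ)² = 70.0000
r_1(Δy) = 5.0000 / 70.0000 = 0.071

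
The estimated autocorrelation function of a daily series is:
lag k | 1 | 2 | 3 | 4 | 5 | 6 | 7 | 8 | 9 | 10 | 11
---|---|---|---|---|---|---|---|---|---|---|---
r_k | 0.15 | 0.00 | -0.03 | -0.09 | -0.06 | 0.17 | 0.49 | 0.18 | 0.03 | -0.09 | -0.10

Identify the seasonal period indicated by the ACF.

The largest autocorrelation is r_7 = 0.49; the remaining lags stay at or below 0.18.
The dominant spike at lag 7 indicates a seasonal period of 7.

7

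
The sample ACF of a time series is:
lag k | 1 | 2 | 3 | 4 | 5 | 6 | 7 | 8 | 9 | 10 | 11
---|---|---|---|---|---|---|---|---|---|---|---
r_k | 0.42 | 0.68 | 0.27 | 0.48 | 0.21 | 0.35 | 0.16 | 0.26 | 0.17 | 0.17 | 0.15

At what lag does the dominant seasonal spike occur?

The largest autocorrelation is r_2 = 0.68, with a weaker echo at lag 4 (0.48); the remaining lags stay at or below 0.42.
The dominant spike at lag 2 indicates a seasonal period of 2.

2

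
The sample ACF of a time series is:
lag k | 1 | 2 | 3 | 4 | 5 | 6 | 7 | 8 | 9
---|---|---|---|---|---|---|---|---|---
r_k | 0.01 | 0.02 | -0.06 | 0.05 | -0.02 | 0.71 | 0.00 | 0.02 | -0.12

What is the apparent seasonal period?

The largest autocorrelation is r_6 = 0.71; the remaining lags stay at or below 0.05.
The dominant spike at lag 6 indicates a seasonal period of 6.

6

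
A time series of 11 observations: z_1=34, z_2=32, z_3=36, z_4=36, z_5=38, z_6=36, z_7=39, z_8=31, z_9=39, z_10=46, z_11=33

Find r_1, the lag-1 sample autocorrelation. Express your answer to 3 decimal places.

Mean z̄ = (34 + 32 + 36 + 36 + 38 + 36 + 39 + 31 + 39 + 46 + 33)/11 = 36.3636
Numerator Σ_{t=1}^{10}(z_t−z̄)(z_{t+1}−z̄) = -25.4050
Denominator Σ(z_t−z̄)² = 174.5455
r_1 = -25.4050 / 174.5455 = -0.146

-0.146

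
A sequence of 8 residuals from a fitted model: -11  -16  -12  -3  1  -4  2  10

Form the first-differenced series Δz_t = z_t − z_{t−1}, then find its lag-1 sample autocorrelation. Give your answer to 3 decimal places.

-0.065

First differences Δz: -5, 4, 9, 4, -5, 6, 8
Mean of differences = 3.0000
Numerator Σ(Δz_t−Δz̄)(Δz_{t+1}−Δz̄) = -13.0000
Denominator Σ(Δz_t−Δz̄)² = 200.0000
r_1(Δz) = -13.0000 / 200.0000 = -0.065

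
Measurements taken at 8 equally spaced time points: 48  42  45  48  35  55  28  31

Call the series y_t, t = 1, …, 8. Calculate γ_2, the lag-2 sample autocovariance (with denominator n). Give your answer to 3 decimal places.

4.625

Mean ȳ = (48 + 42 + 45 + 48 + 35 + 55 + 28 + 31)/8 = 41.5000
Σ_{t=1}^{6}(y_t−ȳ)(y_{t+2}−ȳ) = 37.0000
γ_2 = 37.0000 / 8 = 4.625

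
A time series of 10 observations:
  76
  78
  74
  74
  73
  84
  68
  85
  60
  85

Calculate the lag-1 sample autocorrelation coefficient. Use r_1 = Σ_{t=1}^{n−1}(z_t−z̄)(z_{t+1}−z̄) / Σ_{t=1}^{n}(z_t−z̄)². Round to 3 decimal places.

-0.787

Mean z̄ = (76 + 78 + 74 + 74 + 73 + 84 + 68 + 85 + 60 + 85)/10 = 75.7000
Numerator Σ_{t=1}^{9}(z_t−z̄)(z_{t+1}−z̄) = -445.6900
Denominator Σ(z_t−z̄)² = 566.1000
r_1 = -445.6900 / 566.1000 = -0.787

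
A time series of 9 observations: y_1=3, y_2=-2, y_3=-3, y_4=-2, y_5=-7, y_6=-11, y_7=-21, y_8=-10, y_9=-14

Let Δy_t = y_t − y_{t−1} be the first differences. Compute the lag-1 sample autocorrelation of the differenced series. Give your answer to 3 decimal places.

First differences Δy: -5, -1, 1, -5, -4, -10, 11, -4
Mean of differences = -2.1250
Numerator Σ(Δy_t−Δȳ)(Δy_{t+1}−Δȳ) = -116.5156
Denominator Σ(Δy_t−Δȳ)² = 268.8750
r_1(Δy) = -116.5156 / 268.8750 = -0.433

-0.433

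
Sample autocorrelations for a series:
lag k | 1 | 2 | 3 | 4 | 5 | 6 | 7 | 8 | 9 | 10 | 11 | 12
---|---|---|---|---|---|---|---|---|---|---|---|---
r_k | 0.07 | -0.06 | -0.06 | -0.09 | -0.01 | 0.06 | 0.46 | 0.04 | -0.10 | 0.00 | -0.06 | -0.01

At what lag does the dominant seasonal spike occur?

7

The largest autocorrelation is r_7 = 0.46; the remaining lags stay at or below 0.07.
The dominant spike at lag 7 indicates a seasonal period of 7.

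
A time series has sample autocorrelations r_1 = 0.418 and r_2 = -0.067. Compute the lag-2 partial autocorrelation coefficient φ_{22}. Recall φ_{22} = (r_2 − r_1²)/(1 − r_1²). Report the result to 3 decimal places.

-0.293

φ_{22} = (r_2 − r_1²) / (1 − r_1²)
r_1² = (0.418)² = 0.174724
Numerator = -0.067 − 0.1747 = -0.2417; denominator = 1 − 0.1747 = 0.8253
φ_{22} = -0.2417 / 0.8253 = -0.293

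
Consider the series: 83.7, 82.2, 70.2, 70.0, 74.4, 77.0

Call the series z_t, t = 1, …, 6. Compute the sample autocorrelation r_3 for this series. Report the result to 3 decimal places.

-0.364

Mean z̄ = (83.7 + 82.2 + 70.2 + 70.0 + 74.4 + 77.0)/6 = 76.2500
Deviations from mean: 7.4500, 5.9500, -6.0500, -6.2500, -1.8500, 0.7500
Σ(z_t−z̄)(z_{t+3}−z̄) = (-46.5625) + (-11.0075) + (-4.5375) = -62.1075
Denominator Σ(z_t−z̄)² = 170.5550
r_3 = -62.1075 / 170.5550 = -0.364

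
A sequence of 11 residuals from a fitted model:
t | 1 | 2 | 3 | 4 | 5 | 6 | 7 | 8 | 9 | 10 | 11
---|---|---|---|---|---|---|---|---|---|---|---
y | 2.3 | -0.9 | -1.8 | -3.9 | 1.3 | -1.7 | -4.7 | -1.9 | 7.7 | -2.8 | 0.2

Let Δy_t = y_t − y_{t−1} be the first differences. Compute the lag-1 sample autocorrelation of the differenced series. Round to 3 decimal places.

-0.455

First differences Δy: -3.2, -0.9, -2.1, 5.2, -3.0, -3.0, 2.8, 9.6, -10.5, 3.0
Mean of differences = -0.2100
Numerator Σ(Δy_t−Δȳ)(Δy_{t+1}−Δȳ) = -127.0131
Denominator Σ(Δy_t−Δȳ)² = 279.3090
r_1(Δy) = -127.0131 / 279.3090 = -0.455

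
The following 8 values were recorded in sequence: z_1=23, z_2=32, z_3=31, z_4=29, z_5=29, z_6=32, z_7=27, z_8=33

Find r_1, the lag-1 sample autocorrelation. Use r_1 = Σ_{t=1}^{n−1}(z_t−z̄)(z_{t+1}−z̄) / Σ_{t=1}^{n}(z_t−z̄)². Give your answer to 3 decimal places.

-0.385

Mean z̄ = (23 + 32 + 31 + 29 + 29 + 32 + 27 + 33)/8 = 29.5000
Numerator Σ_{t=1}^{7}(z_t−z̄)(z_{t+1}−z̄) = -29.2500
Denominator Σ(z_t−z̄)² = 76.0000
r_1 = -29.2500 / 76.0000 = -0.385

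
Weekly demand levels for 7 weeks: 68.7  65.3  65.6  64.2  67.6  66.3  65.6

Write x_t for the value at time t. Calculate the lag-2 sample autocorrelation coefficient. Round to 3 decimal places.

Mean x̄ = (68.7 + 65.3 + 65.6 + 64.2 + 67.6 + 66.3 + 65.6)/7 = 66.1857
Deviations from mean: 2.5143, -0.8857, -0.5857, -1.9857, 1.4143, 0.1143, -0.5857
Σ(x_t−x̄)(x_{t+2}−x̄) = (-1.4727) + (1.7588) + (-0.8284) + (-0.2269) + (-0.8284) = -1.5976
Denominator Σ(x_t−x̄)² = 13.7486
r_2 = -1.5976 / 13.7486 = -0.116

-0.116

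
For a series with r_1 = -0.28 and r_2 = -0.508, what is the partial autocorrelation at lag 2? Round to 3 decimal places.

φ_{22} = (r_2 − r_1²) / (1 − r_1²)
r_1² = (-0.28)² = 0.0784
Numerator = -0.508 − 0.0784 = -0.5864; denominator = 1 − 0.0784 = 0.9216
φ_{22} = -0.5864 / 0.9216 = -0.636

-0.636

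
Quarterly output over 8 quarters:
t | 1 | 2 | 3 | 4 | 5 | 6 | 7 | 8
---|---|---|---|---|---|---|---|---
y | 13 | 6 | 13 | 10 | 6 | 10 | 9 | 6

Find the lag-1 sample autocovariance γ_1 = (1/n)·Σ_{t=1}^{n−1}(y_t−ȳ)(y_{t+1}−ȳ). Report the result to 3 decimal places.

Mean ȳ = (13 + 6 + 13 + 10 + 6 + 10 + 9 + 6)/8 = 9.1250
Σ_{t=1}^{7}(y_t−ȳ)(y_{t+1}−ȳ) = -26.0156
γ_1 = -26.0156 / 8 = -3.252

-3.252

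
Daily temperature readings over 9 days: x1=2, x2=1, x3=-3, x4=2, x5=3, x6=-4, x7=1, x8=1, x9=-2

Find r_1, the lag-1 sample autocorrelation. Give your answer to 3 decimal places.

-0.371

Mean x̄ = (2 + 1 − 3 + 2 + 3 − 4 + 1 + 1 − 2)/9 = 0.1111
Numerator Σ_{t=1}^{8}(x_t−x̄)(x_{t+1}−x̄) = -18.1235
Denominator Σ(x_t−x̄)² = 48.8889
r_1 = -18.1235 / 48.8889 = -0.371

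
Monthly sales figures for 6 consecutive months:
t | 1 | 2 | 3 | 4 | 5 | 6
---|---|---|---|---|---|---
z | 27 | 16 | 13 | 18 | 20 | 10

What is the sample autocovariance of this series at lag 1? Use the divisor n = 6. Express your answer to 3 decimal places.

Mean z̄ = (27 + 16 + 13 + 18 + 20 + 10)/6 = 17.3333
Σ_{t=1}^{5}(z_t−z̄)(z_{t+1}−z̄) = -27.7778
γ_1 = -27.7778 / 6 = -4.630

-4.630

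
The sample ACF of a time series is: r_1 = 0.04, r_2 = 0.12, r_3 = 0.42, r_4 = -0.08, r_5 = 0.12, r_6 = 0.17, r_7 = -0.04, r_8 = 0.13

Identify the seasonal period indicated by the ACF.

The largest autocorrelation is r_3 = 0.42, with a weaker echo at lag 6 (0.17); the remaining lags stay at or below 0.13.
The dominant spike at lag 3 indicates a seasonal period of 3.

3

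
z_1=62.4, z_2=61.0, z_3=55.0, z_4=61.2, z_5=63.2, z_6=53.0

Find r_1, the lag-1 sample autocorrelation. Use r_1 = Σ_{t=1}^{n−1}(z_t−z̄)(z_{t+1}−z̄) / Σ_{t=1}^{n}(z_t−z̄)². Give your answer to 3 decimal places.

-0.306

Mean z̄ = (62.4 + 61.0 + 55.0 + 61.2 + 63.2 + 53.0)/6 = 59.3000
Deviations from mean: 3.1000, 1.7000, -4.3000, 1.9000, 3.9000, -6.3000
Numerator Σ_{t=1}^{5}(z_t−z̄)(z_{t+1}−z̄) = -27.3700
Denominator Σ(z_t−z̄)² = 89.5000
r_1 = -27.3700 / 89.5000 = -0.306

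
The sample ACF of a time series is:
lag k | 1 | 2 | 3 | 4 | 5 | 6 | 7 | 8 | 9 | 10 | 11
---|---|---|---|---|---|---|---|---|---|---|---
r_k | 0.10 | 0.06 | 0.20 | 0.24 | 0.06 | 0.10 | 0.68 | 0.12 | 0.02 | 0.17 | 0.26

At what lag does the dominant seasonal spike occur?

7

The largest autocorrelation is r_7 = 0.68; the remaining lags stay at or below 0.26.
The dominant spike at lag 7 indicates a seasonal period of 7.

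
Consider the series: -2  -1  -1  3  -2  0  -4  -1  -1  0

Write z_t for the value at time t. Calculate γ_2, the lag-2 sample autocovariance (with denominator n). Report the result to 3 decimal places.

Mean z̄ = (-2 − 1 − 1 + 3 − 2 + 0 − 4 − 1 − 1 + 0)/10 = -0.9000
Σ_{t=1}^{8}(z_t−z̄)(z_{t+2}−z̄) = 6.8800
γ_2 = 6.8800 / 10 = 0.688

0.688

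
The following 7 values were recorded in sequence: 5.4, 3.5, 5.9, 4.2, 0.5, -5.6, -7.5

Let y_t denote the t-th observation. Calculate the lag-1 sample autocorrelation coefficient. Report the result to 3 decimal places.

Mean ȳ = (5.4 + 3.5 + 5.9 + 4.2 + 0.5 − 5.6 − 7.5)/7 = 0.9143
Deviations from mean: 4.4857, 2.5857, 4.9857, 3.2857, -0.4143, -6.5143, -8.4143
Numerator Σ_{t=1}^{6}(y_t−ȳ)(y_{t+1}−ȳ) = 97.0227
Denominator Σ(y_t−ȳ)² = 175.8686
r_1 = 97.0227 / 175.8686 = 0.552

0.552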